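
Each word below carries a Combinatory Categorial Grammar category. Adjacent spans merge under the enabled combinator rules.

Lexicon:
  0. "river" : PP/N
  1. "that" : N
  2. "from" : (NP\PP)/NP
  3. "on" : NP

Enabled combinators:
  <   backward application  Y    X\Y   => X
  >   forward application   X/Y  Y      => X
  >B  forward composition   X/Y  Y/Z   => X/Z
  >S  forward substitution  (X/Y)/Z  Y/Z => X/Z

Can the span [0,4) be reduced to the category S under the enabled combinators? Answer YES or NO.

PP/N N (NP\PP)/NP NP
CKY chart[0,4] = {NP}; S ∉ chart

NO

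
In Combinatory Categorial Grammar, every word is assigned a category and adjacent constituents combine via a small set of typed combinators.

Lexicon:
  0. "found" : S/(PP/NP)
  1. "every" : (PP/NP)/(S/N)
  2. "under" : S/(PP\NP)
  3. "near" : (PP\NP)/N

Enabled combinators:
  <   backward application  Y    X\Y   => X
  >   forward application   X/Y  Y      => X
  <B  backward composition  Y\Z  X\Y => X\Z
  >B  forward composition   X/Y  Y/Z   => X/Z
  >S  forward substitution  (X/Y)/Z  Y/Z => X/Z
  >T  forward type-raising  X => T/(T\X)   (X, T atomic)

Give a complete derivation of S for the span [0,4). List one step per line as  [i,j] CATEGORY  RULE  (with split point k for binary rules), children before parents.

[0,4] S   >
  [0,1] "found" : S/(PP/NP)
  [1,4] PP/NP   >
    [1,2] "every" : (PP/NP)/(S/N)
    [2,4] S/N   >B
      [2,3] "under" : S/(PP\NP)
      [3,4] "near" : (PP\NP)/N

[0,1] S/(PP/NP)  lex  "found"
[1,2] (PP/NP)/(S/N)  lex  "every"
[2,3] S/(PP\NP)  lex  "under"
[3,4] (PP\NP)/N  lex  "near"
[2,4] S/N  >B  k=3
[1,4] PP/NP  >  k=2
[0,4] S  >  k=1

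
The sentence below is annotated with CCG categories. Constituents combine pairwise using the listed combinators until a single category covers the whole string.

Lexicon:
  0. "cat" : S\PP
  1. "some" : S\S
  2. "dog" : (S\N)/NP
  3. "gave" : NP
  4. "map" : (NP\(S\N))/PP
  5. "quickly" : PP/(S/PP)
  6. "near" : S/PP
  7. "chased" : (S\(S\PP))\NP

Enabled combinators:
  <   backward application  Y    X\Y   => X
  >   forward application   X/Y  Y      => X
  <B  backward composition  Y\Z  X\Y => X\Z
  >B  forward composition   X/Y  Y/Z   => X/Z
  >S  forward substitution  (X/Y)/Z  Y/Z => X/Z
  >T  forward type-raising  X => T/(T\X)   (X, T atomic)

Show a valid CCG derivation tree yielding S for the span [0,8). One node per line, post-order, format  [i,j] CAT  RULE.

[0,8] S   <
  [0,2] S\PP   <B
    [0,1] "cat" : S\PP
    [1,2] "some" : S\S
  [2,8] S\(S\PP)   <
    [2,7] NP   <
      [2,4] S\N   >
        [2,3] "dog" : (S\N)/NP
        [3,4] "gave" : NP
      [4,7] NP\(S\N)   >
        [4,5] "map" : (NP\(S\N))/PP
        [5,7] PP   >
          [5,6] "quickly" : PP/(S/PP)
          [6,7] "near" : S/PP
    [7,8] "chased" : (S\(S\PP))\NP

[0,1] S\PP  lex  "cat"
[1,2] S\S  lex  "some"
[0,2] S\PP  <B  k=1
[2,3] (S\N)/NP  lex  "dog"
[3,4] NP  lex  "gave"
[2,4] S\N  >  k=3
[4,5] (NP\(S\N))/PP  lex  "map"
[5,6] PP/(S/PP)  lex  "quickly"
[6,7] S/PP  lex  "near"
[5,7] PP  >  k=6
[4,7] NP\(S\N)  >  k=5
[2,7] NP  <  k=4
[7,8] (S\(S\PP))\NP  lex  "chased"
[2,8] S\(S\PP)  <  k=7
[0,8] S  <  k=2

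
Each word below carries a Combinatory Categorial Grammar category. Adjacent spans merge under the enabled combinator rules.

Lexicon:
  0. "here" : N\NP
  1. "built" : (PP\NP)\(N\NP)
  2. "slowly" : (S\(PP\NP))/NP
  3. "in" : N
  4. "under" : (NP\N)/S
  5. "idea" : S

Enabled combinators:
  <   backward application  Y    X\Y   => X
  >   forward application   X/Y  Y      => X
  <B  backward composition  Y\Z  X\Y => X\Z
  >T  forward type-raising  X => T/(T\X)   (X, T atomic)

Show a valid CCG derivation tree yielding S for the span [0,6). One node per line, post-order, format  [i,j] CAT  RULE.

[0,6] S   <
  [0,2] PP\NP   <
    [0,1] "here" : N\NP
    [1,2] "built" : (PP\NP)\(N\NP)
  [2,6] S\(PP\NP)   >
    [2,3] "slowly" : (S\(PP\NP))/NP
    [3,6] NP   >
      [3,4] NP/(NP\N)   >T
        [3,4] "in" : N
      [4,6] NP\N   >
        [4,5] "under" : (NP\N)/S
        [5,6] "idea" : S

[0,1] N\NP  lex  "here"
[1,2] (PP\NP)\(N\NP)  lex  "built"
[0,2] PP\NP  <  k=1
[2,3] (S\(PP\NP))/NP  lex  "slowly"
[3,4] N  lex  "in"
[3,4] NP/(NP\N)  >T
[4,5] (NP\N)/S  lex  "under"
[5,6] S  lex  "idea"
[4,6] NP\N  >  k=5
[3,6] NP  >  k=4
[2,6] S\(PP\NP)  >  k=3
[0,6] S  <  k=2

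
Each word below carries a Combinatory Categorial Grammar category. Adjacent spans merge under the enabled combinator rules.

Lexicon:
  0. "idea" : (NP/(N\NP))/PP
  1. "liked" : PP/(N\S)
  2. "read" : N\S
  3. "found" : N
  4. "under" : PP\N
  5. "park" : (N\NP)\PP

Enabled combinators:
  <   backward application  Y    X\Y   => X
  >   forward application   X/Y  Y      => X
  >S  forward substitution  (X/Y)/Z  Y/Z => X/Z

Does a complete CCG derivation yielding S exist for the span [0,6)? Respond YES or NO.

(NP/(N\NP))/PP PP/(N\S) N\S N PP\N (N\NP)\PP
CKY chart[0,6] = {NP}; S ∉ chart

NO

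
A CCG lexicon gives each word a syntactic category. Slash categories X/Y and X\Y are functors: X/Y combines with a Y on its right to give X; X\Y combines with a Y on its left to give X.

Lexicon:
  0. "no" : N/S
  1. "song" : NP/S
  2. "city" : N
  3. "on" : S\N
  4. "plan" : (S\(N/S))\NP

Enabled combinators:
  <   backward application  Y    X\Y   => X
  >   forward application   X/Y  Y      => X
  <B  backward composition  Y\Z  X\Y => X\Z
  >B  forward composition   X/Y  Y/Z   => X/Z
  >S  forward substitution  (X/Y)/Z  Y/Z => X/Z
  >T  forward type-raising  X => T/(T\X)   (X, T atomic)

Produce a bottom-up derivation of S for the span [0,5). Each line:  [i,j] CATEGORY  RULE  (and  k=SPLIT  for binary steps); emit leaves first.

[0,1] N/S  lex  "no"
[1,2] NP/S  lex  "song"
[2,3] N  lex  "city"
[3,4] S\N  lex  "on"
[2,4] S  <  k=3
[1,4] NP  >  k=2
[4,5] (S\(N/S))\NP  lex  "plan"
[1,5] S\(N/S)  <  k=4
[0,5] S  <  k=1

[0,5] S   <
  [0,1] "no" : N/S
  [1,5] S\(N/S)   <
    [1,4] NP   >
      [1,2] "song" : NP/S
      [2,4] S   <
        [2,3] "city" : N
        [3,4] "on" : S\N
    [4,5] "plan" : (S\(N/S))\NP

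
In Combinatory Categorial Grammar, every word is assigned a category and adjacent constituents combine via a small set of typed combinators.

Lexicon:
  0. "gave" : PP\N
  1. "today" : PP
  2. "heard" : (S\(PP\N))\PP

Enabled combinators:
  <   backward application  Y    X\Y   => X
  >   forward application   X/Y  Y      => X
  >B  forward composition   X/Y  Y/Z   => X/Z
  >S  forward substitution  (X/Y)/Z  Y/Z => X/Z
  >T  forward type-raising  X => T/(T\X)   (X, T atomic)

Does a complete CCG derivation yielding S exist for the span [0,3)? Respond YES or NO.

YES

[0,3] S   <
  [0,1] "gave" : PP\N
  [1,3] S\(PP\N)   <
    [1,2] "today" : PP
    [2,3] "heard" : (S\(PP\N))\PP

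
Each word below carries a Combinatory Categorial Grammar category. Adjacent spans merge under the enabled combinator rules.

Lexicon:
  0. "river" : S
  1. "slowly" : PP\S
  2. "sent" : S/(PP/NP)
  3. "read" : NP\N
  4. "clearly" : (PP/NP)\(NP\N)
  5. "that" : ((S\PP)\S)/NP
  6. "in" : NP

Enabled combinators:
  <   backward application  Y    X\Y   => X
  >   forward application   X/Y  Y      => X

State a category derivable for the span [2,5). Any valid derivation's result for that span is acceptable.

S

[0,7] S   <
  [0,2] PP   <
    [0,1] "river" : S
    [1,2] "slowly" : PP\S
  [2,7] S\PP   <
    [2,5] S   >
      [2,3] "sent" : S/(PP/NP)
      [3,5] PP/NP   <
        [3,4] "read" : NP\N
        [4,5] "clearly" : (PP/NP)\(NP\N)
    [5,7] (S\PP)\S   >
      [5,6] "that" : ((S\PP)\S)/NP
      [6,7] "in" : NP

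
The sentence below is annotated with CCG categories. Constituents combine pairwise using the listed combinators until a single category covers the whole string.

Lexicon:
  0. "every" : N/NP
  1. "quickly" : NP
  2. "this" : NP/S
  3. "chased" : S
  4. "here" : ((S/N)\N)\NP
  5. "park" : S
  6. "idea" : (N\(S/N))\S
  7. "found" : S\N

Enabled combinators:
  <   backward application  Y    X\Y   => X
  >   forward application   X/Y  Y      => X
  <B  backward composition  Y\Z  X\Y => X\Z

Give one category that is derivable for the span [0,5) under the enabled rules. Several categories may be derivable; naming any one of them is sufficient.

[0,8] S   <
  [0,7] N   <
    [0,5] S/N   <
      [0,2] N   >
        [0,1] "every" : N/NP
        [1,2] "quickly" : NP
      [2,5] (S/N)\N   <
        [2,4] NP   >
          [2,3] "this" : NP/S
          [3,4] "chased" : S
        [4,5] "here" : ((S/N)\N)\NP
    [5,7] N\(S/N)   <
      [5,6] "park" : S
      [6,7] "idea" : (N\(S/N))\S
  [7,8] "found" : S\N

S/N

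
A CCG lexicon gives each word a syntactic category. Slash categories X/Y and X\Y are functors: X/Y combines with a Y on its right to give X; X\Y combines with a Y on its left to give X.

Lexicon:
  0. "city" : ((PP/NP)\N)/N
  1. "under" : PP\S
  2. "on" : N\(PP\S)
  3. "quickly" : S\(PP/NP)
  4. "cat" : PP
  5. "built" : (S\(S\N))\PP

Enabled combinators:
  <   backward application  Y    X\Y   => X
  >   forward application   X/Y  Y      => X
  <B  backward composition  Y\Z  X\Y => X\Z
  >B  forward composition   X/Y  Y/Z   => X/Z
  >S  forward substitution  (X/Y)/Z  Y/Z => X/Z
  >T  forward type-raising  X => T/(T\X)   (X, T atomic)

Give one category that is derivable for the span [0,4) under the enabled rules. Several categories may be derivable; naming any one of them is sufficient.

S\N

[0,6] S   <
  [0,4] S\N   <B
    [0,3] (PP/NP)\N   >
      [0,1] "city" : ((PP/NP)\N)/N
      [1,3] N   <
        [1,2] "under" : PP\S
        [2,3] "on" : N\(PP\S)
    [3,4] "quickly" : S\(PP/NP)
  [4,6] S\(S\N)   <
    [4,5] "cat" : PP
    [5,6] "built" : (S\(S\N))\PP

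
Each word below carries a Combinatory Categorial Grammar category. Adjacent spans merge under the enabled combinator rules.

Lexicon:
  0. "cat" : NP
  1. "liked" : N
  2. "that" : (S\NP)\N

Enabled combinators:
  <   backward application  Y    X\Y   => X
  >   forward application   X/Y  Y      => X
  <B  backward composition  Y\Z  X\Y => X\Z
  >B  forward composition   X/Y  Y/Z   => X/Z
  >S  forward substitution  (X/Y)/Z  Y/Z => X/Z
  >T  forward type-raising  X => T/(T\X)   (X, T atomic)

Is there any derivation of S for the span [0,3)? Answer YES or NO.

YES

[0,3] S   >
  [0,1] S/(S\NP)   >T
    [0,1] "cat" : NP
  [1,3] S\NP   <
    [1,2] "liked" : N
    [2,3] "that" : (S\NP)\N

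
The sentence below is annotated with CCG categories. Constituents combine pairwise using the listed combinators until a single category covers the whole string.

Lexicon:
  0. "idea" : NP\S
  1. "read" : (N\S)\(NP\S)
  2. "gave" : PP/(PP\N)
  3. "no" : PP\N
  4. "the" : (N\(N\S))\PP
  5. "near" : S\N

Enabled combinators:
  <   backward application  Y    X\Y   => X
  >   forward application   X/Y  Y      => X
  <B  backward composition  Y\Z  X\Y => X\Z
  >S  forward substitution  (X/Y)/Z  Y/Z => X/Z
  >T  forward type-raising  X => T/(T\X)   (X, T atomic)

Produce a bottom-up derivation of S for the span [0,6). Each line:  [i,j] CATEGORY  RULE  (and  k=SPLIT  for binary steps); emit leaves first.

[0,1] NP\S  lex  "idea"
[1,2] (N\S)\(NP\S)  lex  "read"
[0,2] N\S  <  k=1
[2,3] PP/(PP\N)  lex  "gave"
[3,4] PP\N  lex  "no"
[2,4] PP  >  k=3
[4,5] (N\(N\S))\PP  lex  "the"
[2,5] N\(N\S)  <  k=4
[0,5] N  <  k=2
[5,6] S\N  lex  "near"
[0,6] S  <  k=5

[0,6] S   <
  [0,5] N   <
    [0,2] N\S   <
      [0,1] "idea" : NP\S
      [1,2] "read" : (N\S)\(NP\S)
    [2,5] N\(N\S)   <
      [2,4] PP   >
        [2,3] "gave" : PP/(PP\N)
        [3,4] "no" : PP\N
      [4,5] "the" : (N\(N\S))\PP
  [5,6] "near" : S\N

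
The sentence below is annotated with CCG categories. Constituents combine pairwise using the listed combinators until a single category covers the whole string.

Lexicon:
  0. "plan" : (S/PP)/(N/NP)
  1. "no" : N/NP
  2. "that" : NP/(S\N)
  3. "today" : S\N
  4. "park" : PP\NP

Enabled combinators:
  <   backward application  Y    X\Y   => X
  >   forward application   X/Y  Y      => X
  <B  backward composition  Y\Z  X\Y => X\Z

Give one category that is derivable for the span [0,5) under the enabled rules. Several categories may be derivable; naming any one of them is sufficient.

[0,5] S   >
  [0,2] S/PP   >
    [0,1] "plan" : (S/PP)/(N/NP)
    [1,2] "no" : N/NP
  [2,5] PP   <
    [2,4] NP   >
      [2,3] "that" : NP/(S\N)
      [3,4] "today" : S\N
    [4,5] "park" : PP\NP

S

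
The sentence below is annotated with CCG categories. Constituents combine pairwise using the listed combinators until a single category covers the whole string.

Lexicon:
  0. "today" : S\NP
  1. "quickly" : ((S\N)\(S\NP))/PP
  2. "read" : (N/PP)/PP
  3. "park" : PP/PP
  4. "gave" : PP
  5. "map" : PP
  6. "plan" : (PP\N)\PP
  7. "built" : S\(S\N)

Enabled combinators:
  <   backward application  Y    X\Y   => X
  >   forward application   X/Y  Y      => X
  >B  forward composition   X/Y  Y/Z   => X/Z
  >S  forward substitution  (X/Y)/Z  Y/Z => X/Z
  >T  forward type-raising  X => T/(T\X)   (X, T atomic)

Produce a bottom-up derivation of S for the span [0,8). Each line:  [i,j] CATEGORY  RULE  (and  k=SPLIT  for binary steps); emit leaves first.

[0,1] S\NP  lex  "today"
[1,2] ((S\N)\(S\NP))/PP  lex  "quickly"
[2,3] (N/PP)/PP  lex  "read"
[3,4] PP/PP  lex  "park"
[2,4] N/PP  >S  k=3
[4,5] PP  lex  "gave"
[2,5] N  >  k=4
[5,6] PP  lex  "map"
[6,7] (PP\N)\PP  lex  "plan"
[5,7] PP\N  <  k=6
[2,7] PP  <  k=5
[1,7] (S\N)\(S\NP)  >  k=2
[0,7] S\N  <  k=1
[7,8] S\(S\N)  lex  "built"
[0,8] S  <  k=7

[0,8] S   <
  [0,7] S\N   <
    [0,1] "today" : S\NP
    [1,7] (S\N)\(S\NP)   >
      [1,2] "quickly" : ((S\N)\(S\NP))/PP
      [2,7] PP   <
        [2,5] N   >
          [2,4] N/PP   >S
            [2,3] "read" : (N/PP)/PP
            [3,4] "park" : PP/PP
          [4,5] "gave" : PP
        [5,7] PP\N   <
          [5,6] "map" : PP
          [6,7] "plan" : (PP\N)\PP
  [7,8] "built" : S\(S\N)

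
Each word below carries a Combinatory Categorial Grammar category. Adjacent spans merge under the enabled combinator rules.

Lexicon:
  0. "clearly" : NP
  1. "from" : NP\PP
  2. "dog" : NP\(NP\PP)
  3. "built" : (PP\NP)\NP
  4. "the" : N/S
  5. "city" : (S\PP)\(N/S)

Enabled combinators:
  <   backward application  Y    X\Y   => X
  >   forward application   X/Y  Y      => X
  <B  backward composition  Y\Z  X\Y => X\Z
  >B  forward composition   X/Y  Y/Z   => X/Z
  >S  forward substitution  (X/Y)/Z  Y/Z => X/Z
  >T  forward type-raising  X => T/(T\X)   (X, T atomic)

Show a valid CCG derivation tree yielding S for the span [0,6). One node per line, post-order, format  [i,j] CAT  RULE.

[0,6] S   <
  [0,4] PP   <
    [0,1] "clearly" : NP
    [1,4] PP\NP   <
      [1,3] NP   <
        [1,2] "from" : NP\PP
        [2,3] "dog" : NP\(NP\PP)
      [3,4] "built" : (PP\NP)\NP
  [4,6] S\PP   <
    [4,5] "the" : N/S
    [5,6] "city" : (S\PP)\(N/S)

[0,1] NP  lex  "clearly"
[1,2] NP\PP  lex  "from"
[2,3] NP\(NP\PP)  lex  "dog"
[1,3] NP  <  k=2
[3,4] (PP\NP)\NP  lex  "built"
[1,4] PP\NP  <  k=3
[0,4] PP  <  k=1
[4,5] N/S  lex  "the"
[5,6] (S\PP)\(N/S)  lex  "city"
[4,6] S\PP  <  k=5
[0,6] S  <  k=4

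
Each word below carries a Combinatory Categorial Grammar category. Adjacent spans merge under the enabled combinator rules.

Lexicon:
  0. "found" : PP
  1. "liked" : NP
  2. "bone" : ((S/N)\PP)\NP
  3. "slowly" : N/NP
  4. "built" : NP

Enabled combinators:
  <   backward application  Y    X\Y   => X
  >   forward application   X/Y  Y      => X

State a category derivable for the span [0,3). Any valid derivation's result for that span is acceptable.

S/N

[0,5] S   >
  [0,3] S/N   <
    [0,1] "found" : PP
    [1,3] (S/N)\PP   <
      [1,2] "liked" : NP
      [2,3] "bone" : ((S/N)\PP)\NP
  [3,5] N   >
    [3,4] "slowly" : N/NP
    [4,5] "built" : NP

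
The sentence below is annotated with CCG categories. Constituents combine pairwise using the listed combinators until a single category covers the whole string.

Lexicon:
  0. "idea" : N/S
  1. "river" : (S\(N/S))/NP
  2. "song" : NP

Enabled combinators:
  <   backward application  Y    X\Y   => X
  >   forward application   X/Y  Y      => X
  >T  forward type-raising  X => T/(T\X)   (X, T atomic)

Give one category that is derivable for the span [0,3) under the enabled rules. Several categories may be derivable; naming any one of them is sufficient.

S

[0,3] S   <
  [0,1] "idea" : N/S
  [1,3] S\(N/S)   >
    [1,2] "river" : (S\(N/S))/NP
    [2,3] "song" : NP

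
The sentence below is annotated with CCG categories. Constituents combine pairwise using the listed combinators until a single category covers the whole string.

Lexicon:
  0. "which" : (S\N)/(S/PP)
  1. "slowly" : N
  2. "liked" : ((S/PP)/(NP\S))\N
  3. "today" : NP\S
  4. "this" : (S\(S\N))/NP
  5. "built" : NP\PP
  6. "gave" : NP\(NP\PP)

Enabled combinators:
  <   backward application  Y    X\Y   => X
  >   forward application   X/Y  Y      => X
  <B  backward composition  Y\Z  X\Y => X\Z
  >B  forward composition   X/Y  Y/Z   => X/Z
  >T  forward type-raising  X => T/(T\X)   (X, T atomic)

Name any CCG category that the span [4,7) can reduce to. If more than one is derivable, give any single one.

[0,7] S   <
  [0,4] S\N   >
    [0,1] "which" : (S\N)/(S/PP)
    [1,4] S/PP   >
      [1,3] (S/PP)/(NP\S)   <
        [1,2] "slowly" : N
        [2,3] "liked" : ((S/PP)/(NP\S))\N
      [3,4] "today" : NP\S
  [4,7] S\(S\N)   >
    [4,5] "this" : (S\(S\N))/NP
    [5,7] NP   <
      [5,6] "built" : NP\PP
      [6,7] "gave" : NP\(NP\PP)

S\(S\N)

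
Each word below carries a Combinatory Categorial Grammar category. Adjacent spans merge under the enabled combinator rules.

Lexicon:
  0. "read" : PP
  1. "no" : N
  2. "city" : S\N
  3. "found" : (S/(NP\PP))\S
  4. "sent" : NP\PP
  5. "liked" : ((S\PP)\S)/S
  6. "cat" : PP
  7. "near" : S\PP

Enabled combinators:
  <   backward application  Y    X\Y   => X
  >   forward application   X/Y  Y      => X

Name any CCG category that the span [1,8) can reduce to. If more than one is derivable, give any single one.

[0,8] S   <
  [0,1] "read" : PP
  [1,8] S\PP   <
    [1,5] S   >
      [1,4] S/(NP\PP)   <
        [1,3] S   <
          [1,2] "no" : N
          [2,3] "city" : S\N
        [3,4] "found" : (S/(NP\PP))\S
      [4,5] "sent" : NP\PP
    [5,8] (S\PP)\S   >
      [5,6] "liked" : ((S\PP)\S)/S
      [6,8] S   <
        [6,7] "cat" : PP
        [7,8] "near" : S\PP

S\PP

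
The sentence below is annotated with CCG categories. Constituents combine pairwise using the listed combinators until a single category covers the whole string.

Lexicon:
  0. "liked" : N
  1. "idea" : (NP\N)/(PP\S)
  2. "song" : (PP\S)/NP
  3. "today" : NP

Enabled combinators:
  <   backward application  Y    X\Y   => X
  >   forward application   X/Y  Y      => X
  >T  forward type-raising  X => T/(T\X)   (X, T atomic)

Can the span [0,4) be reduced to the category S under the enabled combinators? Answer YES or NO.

NO

N (NP\N)/(PP\S) (PP\S)/NP NP
CKY chart[0,4] = {N/(N\NP), NP, NP/(NP\NP), PP/(PP\NP), S/(S\NP)}; S ∉ chart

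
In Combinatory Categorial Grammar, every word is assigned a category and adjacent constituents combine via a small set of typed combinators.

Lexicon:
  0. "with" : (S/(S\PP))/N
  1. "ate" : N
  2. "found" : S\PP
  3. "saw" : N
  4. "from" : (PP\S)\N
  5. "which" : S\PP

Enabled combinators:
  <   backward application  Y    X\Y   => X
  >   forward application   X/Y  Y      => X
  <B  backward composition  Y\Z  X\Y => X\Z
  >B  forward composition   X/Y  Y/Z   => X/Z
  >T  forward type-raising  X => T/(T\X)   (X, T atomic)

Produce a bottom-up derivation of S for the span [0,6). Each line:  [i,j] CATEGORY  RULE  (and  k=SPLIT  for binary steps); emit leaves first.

[0,1] (S/(S\PP))/N  lex  "with"
[1,2] N  lex  "ate"
[0,2] S/(S\PP)  >  k=1
[2,3] S\PP  lex  "found"
[3,4] N  lex  "saw"
[4,5] (PP\S)\N  lex  "from"
[3,5] PP\S  <  k=4
[2,5] PP\PP  <B  k=3
[5,6] S\PP  lex  "which"
[2,6] S\PP  <B  k=5
[0,6] S  >  k=2

[0,6] S   >
  [0,2] S/(S\PP)   >
    [0,1] "with" : (S/(S\PP))/N
    [1,2] "ate" : N
  [2,6] S\PP   <B
    [2,5] PP\PP   <B
      [2,3] "found" : S\PP
      [3,5] PP\S   <
        [3,4] "saw" : N
        [4,5] "from" : (PP\S)\N
    [5,6] "which" : S\PP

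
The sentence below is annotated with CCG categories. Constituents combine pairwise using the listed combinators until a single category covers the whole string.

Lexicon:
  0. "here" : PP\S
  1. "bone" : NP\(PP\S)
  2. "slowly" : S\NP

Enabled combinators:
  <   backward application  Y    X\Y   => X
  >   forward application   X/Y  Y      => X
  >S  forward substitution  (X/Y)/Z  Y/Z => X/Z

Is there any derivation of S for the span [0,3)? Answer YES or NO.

YES

[0,3] S   <
  [0,2] NP   <
    [0,1] "here" : PP\S
    [1,2] "bone" : NP\(PP\S)
  [2,3] "slowly" : S\NP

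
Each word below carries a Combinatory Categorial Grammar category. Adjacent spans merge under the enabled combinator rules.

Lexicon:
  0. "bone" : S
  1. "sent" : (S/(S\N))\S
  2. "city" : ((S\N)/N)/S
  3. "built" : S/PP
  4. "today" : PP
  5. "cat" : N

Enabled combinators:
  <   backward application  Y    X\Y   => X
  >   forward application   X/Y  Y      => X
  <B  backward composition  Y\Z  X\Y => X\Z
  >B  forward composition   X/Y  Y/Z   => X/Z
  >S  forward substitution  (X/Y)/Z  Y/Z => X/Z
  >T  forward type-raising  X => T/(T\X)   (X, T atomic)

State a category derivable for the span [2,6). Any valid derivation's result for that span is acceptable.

[0,6] S   >
  [0,2] S/(S\N)   <
    [0,1] "bone" : S
    [1,2] "sent" : (S/(S\N))\S
  [2,6] S\N   >
    [2,5] (S\N)/N   >
      [2,3] "city" : ((S\N)/N)/S
      [3,5] S   >
        [3,4] "built" : S/PP
        [4,5] "today" : PP
    [5,6] "cat" : N

S\N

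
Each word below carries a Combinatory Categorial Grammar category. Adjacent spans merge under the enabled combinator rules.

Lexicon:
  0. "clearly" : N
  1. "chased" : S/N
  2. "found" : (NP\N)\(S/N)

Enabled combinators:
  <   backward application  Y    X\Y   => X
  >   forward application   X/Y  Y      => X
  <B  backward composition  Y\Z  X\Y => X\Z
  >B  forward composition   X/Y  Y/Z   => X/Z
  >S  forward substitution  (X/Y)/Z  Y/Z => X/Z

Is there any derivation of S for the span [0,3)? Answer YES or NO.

N S/N (NP\N)\(S/N)
CKY chart[0,3] = {NP}; S ∉ chart

NO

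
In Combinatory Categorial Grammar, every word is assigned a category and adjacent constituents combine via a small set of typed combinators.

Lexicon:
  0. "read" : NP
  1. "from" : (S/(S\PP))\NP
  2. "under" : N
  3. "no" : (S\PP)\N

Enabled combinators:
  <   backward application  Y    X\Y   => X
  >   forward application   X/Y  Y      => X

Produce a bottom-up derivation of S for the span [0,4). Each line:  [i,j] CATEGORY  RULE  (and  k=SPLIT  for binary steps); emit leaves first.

[0,4] S   >
  [0,2] S/(S\PP)   <
    [0,1] "read" : NP
    [1,2] "from" : (S/(S\PP))\NP
  [2,4] S\PP   <
    [2,3] "under" : N
    [3,4] "no" : (S\PP)\N

[0,1] NP  lex  "read"
[1,2] (S/(S\PP))\NP  lex  "from"
[0,2] S/(S\PP)  <  k=1
[2,3] N  lex  "under"
[3,4] (S\PP)\N  lex  "no"
[2,4] S\PP  <  k=3
[0,4] S  >  k=2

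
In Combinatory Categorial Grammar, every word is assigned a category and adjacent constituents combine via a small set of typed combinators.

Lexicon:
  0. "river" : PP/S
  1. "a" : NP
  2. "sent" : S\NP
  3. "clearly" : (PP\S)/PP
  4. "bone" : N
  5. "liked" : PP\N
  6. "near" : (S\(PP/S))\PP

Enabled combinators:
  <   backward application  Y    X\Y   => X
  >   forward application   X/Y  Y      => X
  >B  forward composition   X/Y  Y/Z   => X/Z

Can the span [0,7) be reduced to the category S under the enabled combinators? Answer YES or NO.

[0,7] S   <
  [0,1] "river" : PP/S
  [1,7] S\(PP/S)   <
    [1,6] PP   <
      [1,3] S   <
        [1,2] "a" : NP
        [2,3] "sent" : S\NP
      [3,6] PP\S   >
        [3,4] "clearly" : (PP\S)/PP
        [4,6] PP   <
          [4,5] "bone" : N
          [5,6] "liked" : PP\N
    [6,7] "near" : (S\(PP/S))\PP

YES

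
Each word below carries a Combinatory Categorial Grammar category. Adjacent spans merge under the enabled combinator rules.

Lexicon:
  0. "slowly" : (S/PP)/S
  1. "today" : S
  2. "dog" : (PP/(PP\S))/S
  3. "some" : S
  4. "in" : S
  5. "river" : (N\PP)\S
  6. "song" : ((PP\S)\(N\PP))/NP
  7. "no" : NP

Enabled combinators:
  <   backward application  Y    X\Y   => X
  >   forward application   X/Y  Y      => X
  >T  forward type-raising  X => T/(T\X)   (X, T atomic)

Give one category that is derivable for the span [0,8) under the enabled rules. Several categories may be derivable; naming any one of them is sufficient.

[0,8] S   >
  [0,2] S/PP   >
    [0,1] "slowly" : (S/PP)/S
    [1,2] "today" : S
  [2,8] PP   >
    [2,4] PP/(PP\S)   >
      [2,3] "dog" : (PP/(PP\S))/S
      [3,4] "some" : S
    [4,8] PP\S   <
      [4,6] N\PP   <
        [4,5] "in" : S
        [5,6] "river" : (N\PP)\S
      [6,8] (PP\S)\(N\PP)   >
        [6,7] "song" : ((PP\S)\(N\PP))/NP
        [7,8] "no" : NP

S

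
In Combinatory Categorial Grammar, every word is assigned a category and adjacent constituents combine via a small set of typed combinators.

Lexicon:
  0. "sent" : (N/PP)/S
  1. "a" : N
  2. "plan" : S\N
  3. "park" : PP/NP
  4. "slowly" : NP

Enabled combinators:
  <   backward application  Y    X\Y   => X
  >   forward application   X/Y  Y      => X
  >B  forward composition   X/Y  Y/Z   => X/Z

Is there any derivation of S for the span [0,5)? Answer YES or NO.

NO

(N/PP)/S N S\N PP/NP NP
CKY chart[0,5] = {N}; S ∉ chart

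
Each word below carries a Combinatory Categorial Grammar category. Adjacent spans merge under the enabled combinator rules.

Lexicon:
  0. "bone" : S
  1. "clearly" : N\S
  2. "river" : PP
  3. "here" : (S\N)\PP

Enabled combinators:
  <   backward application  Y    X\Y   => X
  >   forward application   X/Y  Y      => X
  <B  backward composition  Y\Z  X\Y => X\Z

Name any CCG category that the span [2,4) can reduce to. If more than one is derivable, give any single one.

[0,4] S   <
  [0,2] N   <
    [0,1] "bone" : S
    [1,2] "clearly" : N\S
  [2,4] S\N   <
    [2,3] "river" : PP
    [3,4] "here" : (S\N)\PP

S\N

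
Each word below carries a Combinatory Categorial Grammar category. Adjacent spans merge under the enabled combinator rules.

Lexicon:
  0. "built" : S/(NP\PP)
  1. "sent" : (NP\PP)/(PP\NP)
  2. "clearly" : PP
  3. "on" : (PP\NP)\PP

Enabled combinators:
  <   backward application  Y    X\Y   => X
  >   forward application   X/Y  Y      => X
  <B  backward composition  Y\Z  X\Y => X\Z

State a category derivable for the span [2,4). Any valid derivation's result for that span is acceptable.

[0,4] S   >
  [0,1] "built" : S/(NP\PP)
  [1,4] NP\PP   >
    [1,2] "sent" : (NP\PP)/(PP\NP)
    [2,4] PP\NP   <
      [2,3] "clearly" : PP
      [3,4] "on" : (PP\NP)\PP

PP\NP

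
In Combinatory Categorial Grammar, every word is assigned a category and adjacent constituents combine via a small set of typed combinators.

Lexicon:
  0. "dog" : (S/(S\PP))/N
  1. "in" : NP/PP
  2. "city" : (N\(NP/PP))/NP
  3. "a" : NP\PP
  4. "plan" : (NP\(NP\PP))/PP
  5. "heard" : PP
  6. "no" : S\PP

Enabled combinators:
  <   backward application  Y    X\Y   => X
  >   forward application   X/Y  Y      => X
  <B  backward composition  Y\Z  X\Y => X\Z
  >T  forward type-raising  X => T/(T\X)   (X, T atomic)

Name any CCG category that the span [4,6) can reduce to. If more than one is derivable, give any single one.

NP\(NP\PP)

[0,7] S   >
  [0,6] S/(S\PP)   >
    [0,1] "dog" : (S/(S\PP))/N
    [1,6] N   <
      [1,2] "in" : NP/PP
      [2,6] N\(NP/PP)   >
        [2,3] "city" : (N\(NP/PP))/NP
        [3,6] NP   <
          [3,4] "a" : NP\PP
          [4,6] NP\(NP\PP)   >
            [4,5] "plan" : (NP\(NP\PP))/PP
            [5,6] "heard" : PP
  [6,7] "no" : S\PP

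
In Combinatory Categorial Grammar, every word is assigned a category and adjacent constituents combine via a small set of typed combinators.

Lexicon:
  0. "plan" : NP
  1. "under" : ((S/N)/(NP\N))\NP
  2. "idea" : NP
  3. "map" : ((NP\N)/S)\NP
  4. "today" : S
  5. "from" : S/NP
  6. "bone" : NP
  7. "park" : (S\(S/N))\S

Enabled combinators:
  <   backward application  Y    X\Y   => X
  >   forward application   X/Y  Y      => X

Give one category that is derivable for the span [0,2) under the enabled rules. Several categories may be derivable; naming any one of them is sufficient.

[0,8] S   <
  [0,5] S/N   >
    [0,2] (S/N)/(NP\N)   <
      [0,1] "plan" : NP
      [1,2] "under" : ((S/N)/(NP\N))\NP
    [2,5] NP\N   >
      [2,4] (NP\N)/S   <
        [2,3] "idea" : NP
        [3,4] "map" : ((NP\N)/S)\NP
      [4,5] "today" : S
  [5,8] S\(S/N)   <
    [5,7] S   >
      [5,6] "from" : S/NP
      [6,7] "bone" : NP
    [7,8] "park" : (S\(S/N))\S

(S/N)/(NP\N)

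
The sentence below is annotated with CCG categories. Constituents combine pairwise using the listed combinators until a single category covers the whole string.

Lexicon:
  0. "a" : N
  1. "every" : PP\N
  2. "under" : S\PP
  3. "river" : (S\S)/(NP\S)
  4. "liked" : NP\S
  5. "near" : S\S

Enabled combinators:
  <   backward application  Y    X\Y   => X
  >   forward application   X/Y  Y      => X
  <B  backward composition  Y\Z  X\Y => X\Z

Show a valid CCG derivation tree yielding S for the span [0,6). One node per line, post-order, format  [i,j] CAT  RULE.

[0,6] S   <
  [0,1] "a" : N
  [1,6] S\N   <B
    [1,3] S\N   <B
      [1,2] "every" : PP\N
      [2,3] "under" : S\PP
    [3,6] S\S   <B
      [3,5] S\S   >
        [3,4] "river" : (S\S)/(NP\S)
        [4,5] "liked" : NP\S
      [5,6] "near" : S\S

[0,1] N  lex  "a"
[1,2] PP\N  lex  "every"
[2,3] S\PP  lex  "under"
[1,3] S\N  <B  k=2
[3,4] (S\S)/(NP\S)  lex  "river"
[4,5] NP\S  lex  "liked"
[3,5] S\S  >  k=4
[5,6] S\S  lex  "near"
[3,6] S\S  <B  k=5
[1,6] S\N  <B  k=3
[0,6] S  <  k=1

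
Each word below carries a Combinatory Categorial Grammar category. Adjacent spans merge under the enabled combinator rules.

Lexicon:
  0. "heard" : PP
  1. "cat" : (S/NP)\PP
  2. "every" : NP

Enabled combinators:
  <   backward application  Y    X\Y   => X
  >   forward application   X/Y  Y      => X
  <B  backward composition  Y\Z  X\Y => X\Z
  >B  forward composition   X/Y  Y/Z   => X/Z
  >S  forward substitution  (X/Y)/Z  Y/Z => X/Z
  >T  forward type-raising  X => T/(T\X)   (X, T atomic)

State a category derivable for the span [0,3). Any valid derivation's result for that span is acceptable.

S

[0,3] S   >
  [0,2] S/NP   <
    [0,1] "heard" : PP
    [1,2] "cat" : (S/NP)\PP
  [2,3] "every" : NP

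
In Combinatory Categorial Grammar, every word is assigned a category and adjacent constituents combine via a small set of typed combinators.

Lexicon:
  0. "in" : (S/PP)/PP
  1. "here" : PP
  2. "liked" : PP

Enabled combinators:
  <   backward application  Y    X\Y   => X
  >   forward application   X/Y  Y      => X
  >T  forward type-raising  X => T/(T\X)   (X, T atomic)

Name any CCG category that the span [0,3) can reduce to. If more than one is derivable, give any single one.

S

[0,3] S   >
  [0,2] S/PP   >
    [0,1] "in" : (S/PP)/PP
    [1,2] "here" : PP
  [2,3] "liked" : PP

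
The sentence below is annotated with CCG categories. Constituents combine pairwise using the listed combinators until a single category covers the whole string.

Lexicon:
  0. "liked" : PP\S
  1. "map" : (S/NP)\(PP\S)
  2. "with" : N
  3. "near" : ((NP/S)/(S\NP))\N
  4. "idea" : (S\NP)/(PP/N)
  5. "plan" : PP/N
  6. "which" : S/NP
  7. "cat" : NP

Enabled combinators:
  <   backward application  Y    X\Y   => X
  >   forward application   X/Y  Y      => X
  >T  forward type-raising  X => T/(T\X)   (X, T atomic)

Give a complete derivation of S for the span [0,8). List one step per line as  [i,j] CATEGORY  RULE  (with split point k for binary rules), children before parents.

[0,1] PP\S  lex  "liked"
[1,2] (S/NP)\(PP\S)  lex  "map"
[0,2] S/NP  <  k=1
[2,3] N  lex  "with"
[3,4] ((NP/S)/(S\NP))\N  lex  "near"
[2,4] (NP/S)/(S\NP)  <  k=3
[4,5] (S\NP)/(PP/N)  lex  "idea"
[5,6] PP/N  lex  "plan"
[4,6] S\NP  >  k=5
[2,6] NP/S  >  k=4
[6,7] S/NP  lex  "which"
[7,8] NP  lex  "cat"
[6,8] S  >  k=7
[2,8] NP  >  k=6
[0,8] S  >  k=2

[0,8] S   >
  [0,2] S/NP   <
    [0,1] "liked" : PP\S
    [1,2] "map" : (S/NP)\(PP\S)
  [2,8] NP   >
    [2,6] NP/S   >
      [2,4] (NP/S)/(S\NP)   <
        [2,3] "with" : N
        [3,4] "near" : ((NP/S)/(S\NP))\N
      [4,6] S\NP   >
        [4,5] "idea" : (S\NP)/(PP/N)
        [5,6] "plan" : PP/N
    [6,8] S   >
      [6,7] "which" : S/NP
      [7,8] "cat" : NP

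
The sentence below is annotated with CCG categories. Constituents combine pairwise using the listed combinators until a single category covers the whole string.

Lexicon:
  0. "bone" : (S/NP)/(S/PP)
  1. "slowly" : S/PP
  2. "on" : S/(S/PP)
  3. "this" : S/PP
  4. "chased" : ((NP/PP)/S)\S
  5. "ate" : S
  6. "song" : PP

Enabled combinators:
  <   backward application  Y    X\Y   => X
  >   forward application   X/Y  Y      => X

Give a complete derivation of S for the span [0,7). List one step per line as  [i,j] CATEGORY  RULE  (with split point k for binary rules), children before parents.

[0,7] S   >
  [0,2] S/NP   >
    [0,1] "bone" : (S/NP)/(S/PP)
    [1,2] "slowly" : S/PP
  [2,7] NP   >
    [2,6] NP/PP   >
      [2,5] (NP/PP)/S   <
        [2,4] S   >
          [2,3] "on" : S/(S/PP)
          [3,4] "this" : S/PP
        [4,5] "chased" : ((NP/PP)/S)\S
      [5,6] "ate" : S
    [6,7] "song" : PP

[0,1] (S/NP)/(S/PP)  lex  "bone"
[1,2] S/PP  lex  "slowly"
[0,2] S/NP  >  k=1
[2,3] S/(S/PP)  lex  "on"
[3,4] S/PP  lex  "this"
[2,4] S  >  k=3
[4,5] ((NP/PP)/S)\S  lex  "chased"
[2,5] (NP/PP)/S  <  k=4
[5,6] S  lex  "ate"
[2,6] NP/PP  >  k=5
[6,7] PP  lex  "song"
[2,7] NP  >  k=6
[0,7] S  >  k=2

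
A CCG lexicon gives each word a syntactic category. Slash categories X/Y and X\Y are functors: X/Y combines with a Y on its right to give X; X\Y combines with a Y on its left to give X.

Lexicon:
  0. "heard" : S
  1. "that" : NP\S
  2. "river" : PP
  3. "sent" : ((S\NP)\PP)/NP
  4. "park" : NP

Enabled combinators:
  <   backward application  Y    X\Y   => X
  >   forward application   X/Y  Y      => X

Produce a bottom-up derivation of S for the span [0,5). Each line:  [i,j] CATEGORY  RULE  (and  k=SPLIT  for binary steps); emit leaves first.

[0,5] S   <
  [0,2] NP   <
    [0,1] "heard" : S
    [1,2] "that" : NP\S
  [2,5] S\NP   <
    [2,3] "river" : PP
    [3,5] (S\NP)\PP   >
      [3,4] "sent" : ((S\NP)\PP)/NP
      [4,5] "park" : NP

[0,1] S  lex  "heard"
[1,2] NP\S  lex  "that"
[0,2] NP  <  k=1
[2,3] PP  lex  "river"
[3,4] ((S\NP)\PP)/NP  lex  "sent"
[4,5] NP  lex  "park"
[3,5] (S\NP)\PP  >  k=4
[2,5] S\NP  <  k=3
[0,5] S  <  k=2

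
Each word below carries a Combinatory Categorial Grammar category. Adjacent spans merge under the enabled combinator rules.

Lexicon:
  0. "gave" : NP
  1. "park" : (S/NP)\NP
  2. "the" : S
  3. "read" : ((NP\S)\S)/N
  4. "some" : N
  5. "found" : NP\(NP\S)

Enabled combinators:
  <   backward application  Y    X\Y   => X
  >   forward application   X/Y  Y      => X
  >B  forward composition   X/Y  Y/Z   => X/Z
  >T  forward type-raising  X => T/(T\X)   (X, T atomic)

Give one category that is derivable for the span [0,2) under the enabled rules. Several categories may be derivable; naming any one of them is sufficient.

S/NP

[0,6] S   >
  [0,2] S/NP   <
    [0,1] "gave" : NP
    [1,2] "park" : (S/NP)\NP
  [2,6] NP   <
    [2,5] NP\S   <
      [2,3] "the" : S
      [3,5] (NP\S)\S   >
        [3,4] "read" : ((NP\S)\S)/N
        [4,5] "some" : N
    [5,6] "found" : NP\(NP\S)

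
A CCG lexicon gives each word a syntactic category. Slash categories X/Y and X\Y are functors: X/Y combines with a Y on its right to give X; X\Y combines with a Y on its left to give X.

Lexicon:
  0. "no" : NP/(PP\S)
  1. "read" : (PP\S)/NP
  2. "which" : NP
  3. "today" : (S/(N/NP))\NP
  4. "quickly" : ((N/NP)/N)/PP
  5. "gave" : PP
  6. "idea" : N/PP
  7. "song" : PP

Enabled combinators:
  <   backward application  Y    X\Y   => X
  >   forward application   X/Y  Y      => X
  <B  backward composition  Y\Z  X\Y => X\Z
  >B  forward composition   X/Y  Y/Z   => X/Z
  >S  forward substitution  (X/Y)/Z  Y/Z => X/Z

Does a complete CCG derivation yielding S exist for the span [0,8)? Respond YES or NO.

[0,8] S   >
  [0,6] S/N   >B
    [0,4] S/(N/NP)   <
      [0,3] NP   >
        [0,1] "no" : NP/(PP\S)
        [1,3] PP\S   >
          [1,2] "read" : (PP\S)/NP
          [2,3] "which" : NP
      [3,4] "today" : (S/(N/NP))\NP
    [4,6] (N/NP)/N   >
      [4,5] "quickly" : ((N/NP)/N)/PP
      [5,6] "gave" : PP
  [6,8] N   >
    [6,7] "idea" : N/PP
    [7,8] "song" : PP

YES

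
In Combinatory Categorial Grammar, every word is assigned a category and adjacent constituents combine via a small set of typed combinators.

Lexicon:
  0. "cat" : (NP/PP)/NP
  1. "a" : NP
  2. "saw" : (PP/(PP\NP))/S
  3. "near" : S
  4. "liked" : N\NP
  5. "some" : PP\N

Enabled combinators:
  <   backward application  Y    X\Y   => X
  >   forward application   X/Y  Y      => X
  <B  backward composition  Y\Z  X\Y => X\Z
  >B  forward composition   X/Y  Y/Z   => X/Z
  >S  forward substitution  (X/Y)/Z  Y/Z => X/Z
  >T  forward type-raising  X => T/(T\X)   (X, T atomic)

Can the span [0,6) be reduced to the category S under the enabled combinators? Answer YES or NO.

NO

(NP/PP)/NP NP (PP/(PP\NP))/S S N\NP PP\N
CKY chart[0,6] = {N/(N\NP), NP, NP/(NP\NP), NP/(PP\PP), PP/(PP\NP), S/(S\NP)}; S ∉ chart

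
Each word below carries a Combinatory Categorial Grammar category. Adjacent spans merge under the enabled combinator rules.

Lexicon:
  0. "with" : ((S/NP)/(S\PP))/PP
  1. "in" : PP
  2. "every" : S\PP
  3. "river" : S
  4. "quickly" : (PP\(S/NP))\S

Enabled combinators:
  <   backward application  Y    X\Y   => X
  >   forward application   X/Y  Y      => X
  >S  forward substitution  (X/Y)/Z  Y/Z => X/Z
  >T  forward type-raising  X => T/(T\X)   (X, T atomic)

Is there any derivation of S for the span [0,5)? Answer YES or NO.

NO

((S/NP)/(S\PP))/PP PP S\PP S (PP\(S/NP))\S
CKY chart[0,5] = {N/(N\PP), NP/(NP\PP), PP, PP/(PP\PP), S/(S\PP)}; S ∉ chart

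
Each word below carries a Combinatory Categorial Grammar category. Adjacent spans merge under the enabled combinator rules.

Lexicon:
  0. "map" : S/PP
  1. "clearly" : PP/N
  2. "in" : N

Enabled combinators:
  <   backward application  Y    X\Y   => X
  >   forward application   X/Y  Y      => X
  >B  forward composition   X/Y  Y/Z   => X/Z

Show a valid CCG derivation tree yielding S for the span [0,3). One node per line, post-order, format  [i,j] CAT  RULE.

[0,1] S/PP  lex  "map"
[1,2] PP/N  lex  "clearly"
[0,2] S/N  >B  k=1
[2,3] N  lex  "in"
[0,3] S  >  k=2

[0,3] S   >
  [0,2] S/N   >B
    [0,1] "map" : S/PP
    [1,2] "clearly" : PP/N
  [2,3] "in" : N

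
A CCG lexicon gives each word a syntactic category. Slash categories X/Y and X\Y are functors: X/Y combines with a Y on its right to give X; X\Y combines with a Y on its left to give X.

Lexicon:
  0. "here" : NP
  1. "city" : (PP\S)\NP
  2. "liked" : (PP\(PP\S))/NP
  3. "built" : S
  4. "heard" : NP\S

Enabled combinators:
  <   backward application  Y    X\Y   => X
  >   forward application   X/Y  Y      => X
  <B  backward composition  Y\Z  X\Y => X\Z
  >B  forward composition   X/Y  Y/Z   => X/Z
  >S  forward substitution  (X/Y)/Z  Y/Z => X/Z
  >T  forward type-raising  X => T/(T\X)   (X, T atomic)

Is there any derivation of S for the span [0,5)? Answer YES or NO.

NO

NP (PP\S)\NP (PP\(PP\S))/NP S NP\S
CKY chart[0,5] = {N/(N\PP), NP/(NP\PP), PP, PP/(PP\PP), S/(S\PP)}; S ∉ chart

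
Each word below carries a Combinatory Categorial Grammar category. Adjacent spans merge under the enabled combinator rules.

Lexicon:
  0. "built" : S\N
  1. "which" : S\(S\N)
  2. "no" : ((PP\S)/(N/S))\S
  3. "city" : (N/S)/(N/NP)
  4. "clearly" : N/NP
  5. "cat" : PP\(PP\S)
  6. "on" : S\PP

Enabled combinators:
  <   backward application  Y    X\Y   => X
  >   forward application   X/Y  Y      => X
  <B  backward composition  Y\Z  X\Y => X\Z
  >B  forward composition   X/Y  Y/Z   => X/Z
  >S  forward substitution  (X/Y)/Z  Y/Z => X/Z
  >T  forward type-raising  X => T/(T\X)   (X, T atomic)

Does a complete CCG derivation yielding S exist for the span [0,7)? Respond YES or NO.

[0,7] S   <
  [0,6] PP   <
    [0,5] PP\S   >
      [0,3] (PP\S)/(N/S)   <
        [0,2] S   <
          [0,1] "built" : S\N
          [1,2] "which" : S\(S\N)
        [2,3] "no" : ((PP\S)/(N/S))\S
      [3,5] N/S   >
        [3,4] "city" : (N/S)/(N/NP)
        [4,5] "clearly" : N/NP
    [5,6] "cat" : PP\(PP\S)
  [6,7] "on" : S\PP

YES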